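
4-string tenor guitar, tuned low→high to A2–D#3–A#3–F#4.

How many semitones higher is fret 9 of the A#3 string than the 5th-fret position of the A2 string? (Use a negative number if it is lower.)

17 semitones

A#3 at fret 9 → G4 (MIDI 67); A2 at fret 5 → D3 (MIDI 50).
67 − 50 = 17, so the two pitches are 17 semitones apart.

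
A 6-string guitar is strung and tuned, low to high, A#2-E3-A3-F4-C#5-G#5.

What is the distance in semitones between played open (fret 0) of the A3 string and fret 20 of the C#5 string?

A3 at fret 0 → A3 (MIDI 57); C#5 at fret 20 → A6 (MIDI 93).
57 − 93 = -36, so the two pitches are 36 semitones apart, with A6 the higher.

36 semitones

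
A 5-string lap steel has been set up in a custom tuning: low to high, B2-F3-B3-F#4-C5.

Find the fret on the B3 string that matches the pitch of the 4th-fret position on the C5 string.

17

C5 at fret 4 is C5 + 4 semitones = E5.
The open B3 string is 13 semitones below the open C5, so the same pitch on the B3 string lies at fret 4 + 13 = 17.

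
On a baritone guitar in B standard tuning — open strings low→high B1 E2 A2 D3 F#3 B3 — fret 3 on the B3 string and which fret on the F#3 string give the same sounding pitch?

8

B3 at fret 3 is B3 + 3 semitones = D4.
The open F#3 string is 5 semitones below the open B3, so the same pitch on the F#3 string lies at fret 3 + 5 = 8.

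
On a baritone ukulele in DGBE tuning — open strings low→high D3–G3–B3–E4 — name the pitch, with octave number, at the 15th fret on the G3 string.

A#4

Each fret is one semitone, so G3 + 15 = A#4.
(Equivalently spelled Bb4.)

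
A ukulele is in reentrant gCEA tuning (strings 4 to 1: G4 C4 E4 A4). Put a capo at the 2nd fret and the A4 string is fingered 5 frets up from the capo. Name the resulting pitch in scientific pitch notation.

The capo raises the open A4 by 2 semitones to B4; fretting 5 more gives A4 + 2 + 5 = A4 + 7 semitones = E5.

E5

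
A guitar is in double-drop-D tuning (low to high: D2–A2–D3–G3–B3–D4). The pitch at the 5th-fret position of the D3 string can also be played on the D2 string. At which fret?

Fret 5 on D3 is MIDI 50 + 5 = 55 (G3). On the D2 string (open MIDI 38), that pitch is 55 − 38 = fret 17.

17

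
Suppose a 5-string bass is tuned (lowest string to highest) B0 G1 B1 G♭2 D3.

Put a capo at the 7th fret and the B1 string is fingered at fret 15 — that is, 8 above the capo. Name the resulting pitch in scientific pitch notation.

The capo raises the open B1 by 7 semitones to G♭2; fretting 8 more gives B1 + 7 + 8 = B1 + 15 semitones = D3.

D3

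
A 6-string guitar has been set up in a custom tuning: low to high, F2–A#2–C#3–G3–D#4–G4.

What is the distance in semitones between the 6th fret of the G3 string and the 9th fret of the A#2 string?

G3 at fret 6 → C#4 (MIDI 61); A#2 at fret 9 → G3 (MIDI 55).
61 − 55 = 6, so the two pitches are 6 semitones apart, with C#4 the higher.

6 semitones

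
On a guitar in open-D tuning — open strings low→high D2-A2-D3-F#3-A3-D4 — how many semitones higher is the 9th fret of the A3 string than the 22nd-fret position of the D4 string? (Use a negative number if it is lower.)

A3 at fret 9 → F#4 (MIDI 66); D4 at fret 22 → C6 (MIDI 84).
66 − 84 = -18, so the two pitches are 18 semitones apart.

-18 semitones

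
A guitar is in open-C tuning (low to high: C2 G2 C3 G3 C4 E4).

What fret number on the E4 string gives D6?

22

D6 is 22 semitones above the open E4 (E–F–F#–G–…–C–C#–D), so it sits at fret 22.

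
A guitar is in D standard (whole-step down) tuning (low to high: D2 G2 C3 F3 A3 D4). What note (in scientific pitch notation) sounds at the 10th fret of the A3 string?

G4

The open A3 string plus 10 semitones: A–A#–B–C–…–F–F#–G.
The walk passes from B into C once, so the octave number goes from 3 to 4.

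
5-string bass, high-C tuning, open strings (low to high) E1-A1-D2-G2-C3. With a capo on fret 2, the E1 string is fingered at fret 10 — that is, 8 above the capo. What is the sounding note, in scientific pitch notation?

D2

The capo raises the open E1 by 2 semitones to F#1; fretting 8 more gives E1 + 2 + 8 = E1 + 10 semitones = D2.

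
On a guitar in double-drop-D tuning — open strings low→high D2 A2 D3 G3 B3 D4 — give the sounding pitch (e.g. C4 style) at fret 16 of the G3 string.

G3 is MIDI 55. Adding 16 gives 71, which is B4.

B4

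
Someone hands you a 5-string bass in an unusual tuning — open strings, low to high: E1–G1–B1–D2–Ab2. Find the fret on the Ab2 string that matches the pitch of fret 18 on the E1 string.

2

Fret 18 on E1 is MIDI 28 + 18 = 46 (Bb2). On the Ab2 string (open MIDI 44), that pitch is 46 − 44 = fret 2.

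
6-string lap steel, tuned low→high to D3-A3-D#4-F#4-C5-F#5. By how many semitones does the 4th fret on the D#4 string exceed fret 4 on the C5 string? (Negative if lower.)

D#4 at fret 4 → G4 (MIDI 67); C5 at fret 4 → E5 (MIDI 76).
67 − 76 = -9, so the two pitches are 9 semitones apart.

-9 semitones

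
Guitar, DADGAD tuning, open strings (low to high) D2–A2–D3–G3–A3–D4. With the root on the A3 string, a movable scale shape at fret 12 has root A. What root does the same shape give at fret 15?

Moving from fret 12 to fret 15 shifts the root by 3 semitones.
A up 3 semitones is C.

C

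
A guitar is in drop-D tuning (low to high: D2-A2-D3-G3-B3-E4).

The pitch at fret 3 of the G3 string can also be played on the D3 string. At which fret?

8

Fret 3 on G3 is MIDI 55 + 3 = 58 (A#3). On the D3 string (open MIDI 50), that pitch is 58 − 50 = fret 8.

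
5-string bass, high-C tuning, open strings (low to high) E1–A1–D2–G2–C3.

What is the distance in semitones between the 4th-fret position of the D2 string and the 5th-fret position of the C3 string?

D2 at fret 4 → F#2 (MIDI 42); C3 at fret 5 → F3 (MIDI 53).
42 − 53 = -11, so the two pitches are 11 semitones apart, with F3 the higher.

11 semitones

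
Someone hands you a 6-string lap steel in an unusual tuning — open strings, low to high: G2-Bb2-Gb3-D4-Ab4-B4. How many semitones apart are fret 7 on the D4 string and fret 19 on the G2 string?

7 semitones

D4 at fret 7 → A4 (MIDI 69); G2 at fret 19 → D4 (MIDI 62).
69 − 62 = 7, so the two pitches are 7 semitones apart, with A4 the higher.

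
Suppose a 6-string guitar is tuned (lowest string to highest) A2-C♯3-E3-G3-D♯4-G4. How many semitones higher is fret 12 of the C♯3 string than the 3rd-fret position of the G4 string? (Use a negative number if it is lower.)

C♯3 at fret 12 → C♯4 (MIDI 61); G4 at fret 3 → A♯4 (MIDI 70).
61 − 70 = -9, so the two pitches are 9 semitones apart.

-9 semitones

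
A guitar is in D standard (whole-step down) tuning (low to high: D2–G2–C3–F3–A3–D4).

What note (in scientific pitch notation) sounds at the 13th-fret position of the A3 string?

A♯4

The open A3 string plus 13 semitones: A–A#–B–C–…–G#–A–A#.
The walk passes from B into C once, so the octave number goes from 3 to 4.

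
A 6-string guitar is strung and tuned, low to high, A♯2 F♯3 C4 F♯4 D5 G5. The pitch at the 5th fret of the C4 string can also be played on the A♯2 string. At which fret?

19

C4 at fret 5 is C4 + 5 semitones = F4.
The open A♯2 string is 14 semitones below the open C4, so the same pitch on the A♯2 string lies at fret 5 + 14 = 19.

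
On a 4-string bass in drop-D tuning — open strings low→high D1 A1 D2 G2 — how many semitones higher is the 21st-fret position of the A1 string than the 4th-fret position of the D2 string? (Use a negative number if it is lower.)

A1 at fret 21 → F#3 (MIDI 54); D2 at fret 4 → F#2 (MIDI 42).
54 − 42 = 12, so the two pitches are 12 semitones apart.

12 semitones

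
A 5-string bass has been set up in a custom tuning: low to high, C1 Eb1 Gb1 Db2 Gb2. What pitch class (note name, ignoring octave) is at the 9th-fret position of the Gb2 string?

Eb

Each fret is one semitone, so Gb2 + 9 = Eb.
(Equivalently spelled D#.)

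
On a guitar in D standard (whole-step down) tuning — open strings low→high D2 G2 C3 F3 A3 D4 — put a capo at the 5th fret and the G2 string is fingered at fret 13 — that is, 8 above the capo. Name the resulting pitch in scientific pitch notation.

G#3

The capo raises the open G2 by 5 semitones to C3; fretting 8 more gives G2 + 5 + 8 = G2 + 13 semitones = G#3.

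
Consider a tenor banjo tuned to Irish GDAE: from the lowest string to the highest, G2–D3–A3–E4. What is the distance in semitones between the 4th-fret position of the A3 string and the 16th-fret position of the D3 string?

5 semitones

A3 at fret 4 → C#4 (MIDI 61); D3 at fret 16 → F#4 (MIDI 66).
61 − 66 = -5, so the two pitches are 5 semitones apart, with F#4 the higher.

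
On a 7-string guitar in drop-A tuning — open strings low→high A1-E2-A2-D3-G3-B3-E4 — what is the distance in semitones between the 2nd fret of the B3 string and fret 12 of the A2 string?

4 semitones

B3 at fret 2 → C#4 (MIDI 61); A2 at fret 12 → A3 (MIDI 57).
61 − 57 = 4, so the two pitches are 4 semitones apart, with C#4 the higher.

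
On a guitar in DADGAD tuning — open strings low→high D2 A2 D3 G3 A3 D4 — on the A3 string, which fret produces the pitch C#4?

C#4 is 4 semitones above the open A3 (A–A#–B–C–C#), so it sits at fret 4.

4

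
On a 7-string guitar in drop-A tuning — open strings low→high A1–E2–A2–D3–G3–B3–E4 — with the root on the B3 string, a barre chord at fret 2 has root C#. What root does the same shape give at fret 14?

C#

Moving from fret 2 to fret 14 shifts the root by 12 semitones.
C# up 12 semitones is C#.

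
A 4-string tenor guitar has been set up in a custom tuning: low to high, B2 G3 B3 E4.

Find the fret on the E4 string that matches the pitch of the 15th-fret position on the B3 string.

B3 at fret 15 is B3 + 15 semitones = D5.
The open E4 string is 5 semitones above the open B3, so the same pitch on the E4 string lies at fret 15 − 5 = 10.

10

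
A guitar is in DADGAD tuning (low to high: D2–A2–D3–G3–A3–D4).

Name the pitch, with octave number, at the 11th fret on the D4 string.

C#5

D4 is MIDI 62. Adding 11 gives 73, which is C#5.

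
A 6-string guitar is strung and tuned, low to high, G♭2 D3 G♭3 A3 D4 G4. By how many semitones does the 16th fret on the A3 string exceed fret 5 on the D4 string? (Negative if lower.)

6 semitones

A3 at fret 16 → D♭5 (MIDI 73); D4 at fret 5 → G4 (MIDI 67).
73 − 67 = 6, so the two pitches are 6 semitones apart.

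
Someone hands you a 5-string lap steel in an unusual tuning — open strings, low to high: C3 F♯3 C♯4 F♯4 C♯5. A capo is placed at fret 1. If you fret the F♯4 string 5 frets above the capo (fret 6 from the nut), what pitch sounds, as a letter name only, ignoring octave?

C

The capo raises the open F♯4 by 1 semitone to G4; fretting 5 more gives F♯4 + 1 + 5 = F♯4 + 6 semitones, landing on C.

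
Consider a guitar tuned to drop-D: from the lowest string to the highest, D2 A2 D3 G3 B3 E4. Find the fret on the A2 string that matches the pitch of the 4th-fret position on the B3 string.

18

B3 at fret 4 is B3 + 4 semitones = D♯4.
The open A2 string is 14 semitones below the open B3, so the same pitch on the A2 string lies at fret 4 + 14 = 18.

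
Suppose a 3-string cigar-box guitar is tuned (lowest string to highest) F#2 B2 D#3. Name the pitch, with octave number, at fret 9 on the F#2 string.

D#3

The open F#2 string plus 9 semitones: F#–G–G#–A–A#–B–C–C#–D–D#.
The walk passes from B into C once, so the octave number goes from 2 to 3.
(Equivalently spelled Eb3.)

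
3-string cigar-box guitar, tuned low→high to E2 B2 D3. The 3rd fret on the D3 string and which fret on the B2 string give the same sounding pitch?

D3 at fret 3 is D3 + 3 semitones = F3.
The open B2 string is 3 semitones below the open D3, so the same pitch on the B2 string lies at fret 3 + 3 = 6.

6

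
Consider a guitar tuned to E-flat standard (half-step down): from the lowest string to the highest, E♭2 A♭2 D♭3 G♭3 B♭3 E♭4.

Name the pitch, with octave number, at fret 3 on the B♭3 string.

Each fret is one semitone, so B♭3 + 3 = D♭4.

D♭4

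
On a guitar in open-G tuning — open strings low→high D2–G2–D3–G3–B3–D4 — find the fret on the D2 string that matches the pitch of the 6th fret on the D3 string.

18

Fret 6 on D3 is MIDI 50 + 6 = 56 (G#3). On the D2 string (open MIDI 38), that pitch is 56 − 38 = fret 18.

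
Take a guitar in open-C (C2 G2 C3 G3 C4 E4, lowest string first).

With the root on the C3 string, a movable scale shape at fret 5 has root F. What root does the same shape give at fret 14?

Moving from fret 5 to fret 14 shifts the root by 9 semitones.
F up 9 semitones is D.

D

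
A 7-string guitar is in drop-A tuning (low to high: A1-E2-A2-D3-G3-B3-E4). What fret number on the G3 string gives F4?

F4 is 10 semitones above the open G3 (G–G#–A–A#–…–D#–E–F), so it sits at fret 10.

10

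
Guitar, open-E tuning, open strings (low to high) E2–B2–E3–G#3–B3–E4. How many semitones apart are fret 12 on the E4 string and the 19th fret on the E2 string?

E4 at fret 12 → E5 (MIDI 76); E2 at fret 19 → B3 (MIDI 59).
76 − 59 = 17, so the two pitches are 17 semitones apart, with E5 the higher.

17 semitones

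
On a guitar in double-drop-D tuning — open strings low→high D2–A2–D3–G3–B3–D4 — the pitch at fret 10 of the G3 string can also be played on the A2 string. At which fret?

20

G3 at fret 10 is G3 + 10 semitones = F4.
The open A2 string is 10 semitones below the open G3, so the same pitch on the A2 string lies at fret 10 + 10 = 20.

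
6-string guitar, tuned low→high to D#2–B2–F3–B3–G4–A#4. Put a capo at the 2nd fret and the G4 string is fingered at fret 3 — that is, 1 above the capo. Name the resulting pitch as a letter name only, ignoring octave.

A#

The capo raises the open G4 by 2 semitones to A4; fretting 1 more gives G4 + 2 + 1 = G4 + 3 semitones, landing on A#.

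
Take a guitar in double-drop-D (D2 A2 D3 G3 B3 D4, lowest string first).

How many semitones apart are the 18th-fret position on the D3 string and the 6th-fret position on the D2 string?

D3 at fret 18 → G#4 (MIDI 68); D2 at fret 6 → G#2 (MIDI 44).
68 − 44 = 24, so the two pitches are 24 semitones apart, with G#4 the higher.

24 semitones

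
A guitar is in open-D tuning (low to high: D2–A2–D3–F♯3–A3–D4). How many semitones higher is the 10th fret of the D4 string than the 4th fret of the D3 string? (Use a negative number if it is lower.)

18 semitones

D4 at fret 10 → C5 (MIDI 72); D3 at fret 4 → F♯3 (MIDI 54).
72 − 54 = 18, so the two pitches are 18 semitones apart.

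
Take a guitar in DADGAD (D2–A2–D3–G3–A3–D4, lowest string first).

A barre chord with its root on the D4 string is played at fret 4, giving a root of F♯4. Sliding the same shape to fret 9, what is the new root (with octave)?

Moving from fret 4 to fret 9 shifts the root by 5 semitones.
F♯4 up 5 semitones is B4.

B4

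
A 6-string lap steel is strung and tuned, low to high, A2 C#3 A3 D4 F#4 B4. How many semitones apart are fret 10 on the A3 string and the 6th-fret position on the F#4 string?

A3 at fret 10 → G4 (MIDI 67); F#4 at fret 6 → C5 (MIDI 72).
67 − 72 = -5, so the two pitches are 5 semitones apart, with C5 the higher.

5 semitones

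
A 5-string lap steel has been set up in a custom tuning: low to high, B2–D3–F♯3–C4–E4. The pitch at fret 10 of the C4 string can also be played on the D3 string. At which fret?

C4 at fret 10 is C4 + 10 semitones = A♯4.
The open D3 string is 10 semitones below the open C4, so the same pitch on the D3 string lies at fret 10 + 10 = 20.

20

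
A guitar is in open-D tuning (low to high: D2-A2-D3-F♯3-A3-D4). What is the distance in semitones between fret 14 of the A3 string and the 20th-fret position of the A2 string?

6 semitones

A3 at fret 14 → B4 (MIDI 71); A2 at fret 20 → F4 (MIDI 65).
71 − 65 = 6, so the two pitches are 6 semitones apart, with B4 the higher.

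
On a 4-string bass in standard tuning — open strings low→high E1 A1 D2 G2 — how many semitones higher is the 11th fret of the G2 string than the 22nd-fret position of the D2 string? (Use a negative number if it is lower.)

-6 semitones

G2 at fret 11 → F♯3 (MIDI 54); D2 at fret 22 → C4 (MIDI 60).
54 − 60 = -6, so the two pitches are 6 semitones apart.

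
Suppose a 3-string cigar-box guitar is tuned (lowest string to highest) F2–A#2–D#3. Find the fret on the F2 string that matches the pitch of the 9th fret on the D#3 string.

Fret 9 on D#3 is MIDI 51 + 9 = 60 (C4). On the F2 string (open MIDI 41), that pitch is 60 − 41 = fret 19.

19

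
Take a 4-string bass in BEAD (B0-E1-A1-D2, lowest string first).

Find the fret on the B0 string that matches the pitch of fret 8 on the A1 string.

A1 at fret 8 is A1 + 8 semitones = F2.
The open B0 string is 10 semitones below the open A1, so the same pitch on the B0 string lies at fret 8 + 10 = 18.

18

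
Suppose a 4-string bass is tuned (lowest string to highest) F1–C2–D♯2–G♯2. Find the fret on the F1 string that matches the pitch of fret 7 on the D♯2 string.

17

D♯2 at fret 7 is D♯2 + 7 semitones = A♯2.
The open F1 string is 10 semitones below the open D♯2, so the same pitch on the F1 string lies at fret 7 + 10 = 17.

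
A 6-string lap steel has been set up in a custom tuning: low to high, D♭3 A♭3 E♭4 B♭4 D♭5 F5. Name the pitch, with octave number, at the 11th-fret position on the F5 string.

E6

Each fret is one semitone, so F5 + 11 = E6.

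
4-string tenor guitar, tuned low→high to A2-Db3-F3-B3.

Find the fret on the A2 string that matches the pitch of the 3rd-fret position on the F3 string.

11

F3 at fret 3 is F3 + 3 semitones = Ab3.
The open A2 string is 8 semitones below the open F3, so the same pitch on the A2 string lies at fret 3 + 8 = 11.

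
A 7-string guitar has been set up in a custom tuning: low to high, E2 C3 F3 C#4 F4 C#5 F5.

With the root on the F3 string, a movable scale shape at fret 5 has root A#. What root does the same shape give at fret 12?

Moving from fret 5 to fret 12 shifts the root by 7 semitones.
A# up 7 semitones is F.

F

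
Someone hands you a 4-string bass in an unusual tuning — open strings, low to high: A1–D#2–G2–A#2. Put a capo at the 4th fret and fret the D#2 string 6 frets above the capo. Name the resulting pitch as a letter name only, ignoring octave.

The capo raises the open D#2 by 4 semitones to G2; fretting 6 more gives D#2 + 4 + 6 = D#2 + 10 semitones, landing on C#.
(Also written Db.)

C#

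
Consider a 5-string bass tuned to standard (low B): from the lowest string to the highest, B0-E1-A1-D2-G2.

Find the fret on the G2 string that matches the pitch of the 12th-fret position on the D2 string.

7

D2 at fret 12 is D2 + 12 semitones = D3.
The open G2 string is 5 semitones above the open D2, so the same pitch on the G2 string lies at fret 12 − 5 = 7.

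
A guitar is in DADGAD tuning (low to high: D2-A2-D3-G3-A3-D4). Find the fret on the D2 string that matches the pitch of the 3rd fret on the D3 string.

Fret 3 on D3 is MIDI 50 + 3 = 53 (F3). On the D2 string (open MIDI 38), that pitch is 53 − 38 = fret 15.

15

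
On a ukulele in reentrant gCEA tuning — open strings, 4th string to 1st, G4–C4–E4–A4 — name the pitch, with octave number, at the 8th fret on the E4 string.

C5

E4 is MIDI 64. Adding 8 gives 72, which is C5.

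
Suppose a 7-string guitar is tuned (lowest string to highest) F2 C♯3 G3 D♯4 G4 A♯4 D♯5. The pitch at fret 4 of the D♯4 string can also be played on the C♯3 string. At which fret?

Fret 4 on D♯4 is MIDI 63 + 4 = 67 (G4). On the C♯3 string (open MIDI 49), that pitch is 67 − 49 = fret 18.

18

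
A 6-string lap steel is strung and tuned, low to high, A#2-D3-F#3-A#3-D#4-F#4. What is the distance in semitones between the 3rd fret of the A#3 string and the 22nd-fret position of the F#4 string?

A#3 at fret 3 → C#4 (MIDI 61); F#4 at fret 22 → E6 (MIDI 88).
61 − 88 = -27, so the two pitches are 27 semitones apart, with E6 the higher.

27 semitones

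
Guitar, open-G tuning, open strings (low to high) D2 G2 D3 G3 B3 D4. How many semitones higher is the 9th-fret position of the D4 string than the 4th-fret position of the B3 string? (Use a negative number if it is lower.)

8 semitones

D4 at fret 9 → B4 (MIDI 71); B3 at fret 4 → D#4 (MIDI 63).
71 − 63 = 8, so the two pitches are 8 semitones apart.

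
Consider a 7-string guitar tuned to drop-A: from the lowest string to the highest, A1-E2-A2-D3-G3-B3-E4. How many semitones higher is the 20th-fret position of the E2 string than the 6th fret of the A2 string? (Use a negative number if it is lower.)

E2 at fret 20 → C4 (MIDI 60); A2 at fret 6 → D#3 (MIDI 51).
60 − 51 = 9, so the two pitches are 9 semitones apart.

9 semitones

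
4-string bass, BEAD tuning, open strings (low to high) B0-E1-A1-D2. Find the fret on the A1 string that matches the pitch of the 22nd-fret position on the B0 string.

12

B0 at fret 22 is B0 + 22 semitones = A2.
The open A1 string is 10 semitones above the open B0, so the same pitch on the A1 string lies at fret 22 − 10 = 12.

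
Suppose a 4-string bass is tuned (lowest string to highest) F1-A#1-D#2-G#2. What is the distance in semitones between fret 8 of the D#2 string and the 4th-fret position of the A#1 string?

D#2 at fret 8 → B2 (MIDI 47); A#1 at fret 4 → D2 (MIDI 38).
47 − 38 = 9, so the two pitches are 9 semitones apart, with B2 the higher.

9 semitones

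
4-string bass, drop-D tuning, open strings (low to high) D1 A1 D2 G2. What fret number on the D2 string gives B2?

B2 is 9 semitones above the open D2 (D–D#–E–F–F#–G–G#–A–A#–B), so it sits at fret 9.

9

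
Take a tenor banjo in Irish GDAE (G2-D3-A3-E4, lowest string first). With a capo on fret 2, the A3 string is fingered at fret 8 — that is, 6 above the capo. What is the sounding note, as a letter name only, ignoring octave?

The capo raises the open A3 by 2 semitones to B3; fretting 6 more gives A3 + 2 + 6 = A3 + 8 semitones, landing on F.

F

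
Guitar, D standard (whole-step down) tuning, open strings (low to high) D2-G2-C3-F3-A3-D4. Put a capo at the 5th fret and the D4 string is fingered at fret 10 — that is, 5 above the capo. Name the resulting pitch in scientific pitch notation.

The capo raises the open D4 by 5 semitones to G4; fretting 5 more gives D4 + 5 + 5 = D4 + 10 semitones = C5.

C5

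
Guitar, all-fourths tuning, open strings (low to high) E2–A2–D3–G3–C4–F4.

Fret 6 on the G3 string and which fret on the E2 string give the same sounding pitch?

21

Fret 6 on G3 is MIDI 55 + 6 = 61 (C♯4). On the E2 string (open MIDI 40), that pitch is 61 − 40 = fret 21.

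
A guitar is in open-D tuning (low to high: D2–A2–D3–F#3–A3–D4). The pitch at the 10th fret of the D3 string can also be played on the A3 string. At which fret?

Fret 10 on D3 is MIDI 50 + 10 = 60 (C4). On the A3 string (open MIDI 57), that pitch is 60 − 57 = fret 3.

3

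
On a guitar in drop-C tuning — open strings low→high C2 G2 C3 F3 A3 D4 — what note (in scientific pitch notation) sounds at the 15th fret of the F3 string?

G#4

The open F3 string plus 15 semitones: F–F#–G–G#–…–F#–G–G#.
The walk passes from B into C once, so the octave number goes from 3 to 4.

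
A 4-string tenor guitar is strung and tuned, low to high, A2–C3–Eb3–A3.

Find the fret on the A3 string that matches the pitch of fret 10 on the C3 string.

Fret 10 on C3 is MIDI 48 + 10 = 58 (Bb3). On the A3 string (open MIDI 57), that pitch is 58 − 57 = fret 1.

1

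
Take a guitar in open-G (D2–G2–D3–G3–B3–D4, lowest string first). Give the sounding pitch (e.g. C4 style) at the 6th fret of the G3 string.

The open G3 string plus 6 semitones: G–G#–A–A#–B–C–C#.
The walk passes from B into C once, so the octave number goes from 3 to 4.
(Equivalently spelled Db4.)

C#4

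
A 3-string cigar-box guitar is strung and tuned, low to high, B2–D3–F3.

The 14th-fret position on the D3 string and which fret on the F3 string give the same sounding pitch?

D3 at fret 14 is D3 + 14 semitones = E4.
The open F3 string is 3 semitones above the open D3, so the same pitch on the F3 string lies at fret 14 − 3 = 11.

11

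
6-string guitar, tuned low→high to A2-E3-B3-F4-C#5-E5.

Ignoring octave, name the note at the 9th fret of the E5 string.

The open E5 string plus 9 semitones: E–F–F#–G–G#–A–A#–B–C–C#.
(Equivalently spelled Db.)

C#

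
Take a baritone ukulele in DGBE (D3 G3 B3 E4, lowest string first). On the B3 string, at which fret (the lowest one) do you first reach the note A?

From B3, count semitones up the chromatic scale until reaching A: B–C–C#–D–…–G–G#–A — 10 steps.

10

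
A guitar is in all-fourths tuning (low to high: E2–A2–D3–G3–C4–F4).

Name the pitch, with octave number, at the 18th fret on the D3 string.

G♯4

The open D3 string plus 18 semitones: D–D#–E–F–…–F#–G–G#.
The walk passes from B into C once, so the octave number goes from 3 to 4.
(Equivalently spelled A♭4.)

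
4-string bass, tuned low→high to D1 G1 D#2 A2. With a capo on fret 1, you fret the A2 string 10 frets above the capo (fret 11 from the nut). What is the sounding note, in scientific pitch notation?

G#3

The capo raises the open A2 by 1 semitone to A#2; fretting 10 more gives A2 + 1 + 10 = A2 + 11 semitones = G#3.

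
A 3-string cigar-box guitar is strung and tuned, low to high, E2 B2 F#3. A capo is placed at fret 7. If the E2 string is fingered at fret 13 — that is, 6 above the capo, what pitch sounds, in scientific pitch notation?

The capo raises the open E2 by 7 semitones to B2; fretting 6 more gives E2 + 7 + 6 = E2 + 13 semitones = F3.

F3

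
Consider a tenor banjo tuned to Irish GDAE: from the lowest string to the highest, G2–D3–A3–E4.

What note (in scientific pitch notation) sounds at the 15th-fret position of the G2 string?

A#3

Each fret is one semitone, so G2 + 15 = A#3.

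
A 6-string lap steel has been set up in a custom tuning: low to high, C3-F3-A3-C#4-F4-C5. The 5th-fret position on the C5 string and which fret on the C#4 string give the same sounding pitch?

Fret 5 on C5 is MIDI 72 + 5 = 77 (F5). On the C#4 string (open MIDI 61), that pitch is 77 − 61 = fret 16.

16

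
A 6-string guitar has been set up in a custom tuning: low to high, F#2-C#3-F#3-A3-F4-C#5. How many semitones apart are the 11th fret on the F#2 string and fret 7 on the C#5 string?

F#2 at fret 11 → F3 (MIDI 53); C#5 at fret 7 → G#5 (MIDI 80).
53 − 80 = -27, so the two pitches are 27 semitones apart, with G#5 the higher.

27 semitones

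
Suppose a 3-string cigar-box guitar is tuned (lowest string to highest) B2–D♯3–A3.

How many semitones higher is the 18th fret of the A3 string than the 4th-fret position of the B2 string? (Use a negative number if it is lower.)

A3 at fret 18 → D♯5 (MIDI 75); B2 at fret 4 → D♯3 (MIDI 51).
75 − 51 = 24, so the two pitches are 24 semitones apart.

24 semitones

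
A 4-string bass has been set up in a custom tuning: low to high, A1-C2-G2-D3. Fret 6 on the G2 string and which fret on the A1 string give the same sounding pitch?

16

G2 at fret 6 is G2 + 6 semitones = C#3.
The open A1 string is 10 semitones below the open G2, so the same pitch on the A1 string lies at fret 6 + 10 = 16.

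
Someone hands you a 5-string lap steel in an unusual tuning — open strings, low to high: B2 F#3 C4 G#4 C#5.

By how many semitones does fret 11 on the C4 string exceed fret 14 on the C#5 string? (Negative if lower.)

C4 at fret 11 → B4 (MIDI 71); C#5 at fret 14 → D#6 (MIDI 87).
71 − 87 = -16, so the two pitches are 16 semitones apart.

-16 semitones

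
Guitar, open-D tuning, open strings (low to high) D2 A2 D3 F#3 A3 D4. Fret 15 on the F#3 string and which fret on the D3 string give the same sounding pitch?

19

Fret 15 on F#3 is MIDI 54 + 15 = 69 (A4). On the D3 string (open MIDI 50), that pitch is 69 − 50 = fret 19.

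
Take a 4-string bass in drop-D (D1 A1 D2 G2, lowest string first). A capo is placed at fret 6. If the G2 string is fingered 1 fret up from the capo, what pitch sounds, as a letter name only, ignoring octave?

D

The capo raises the open G2 by 6 semitones to C#3; fretting 1 more gives G2 + 6 + 1 = G2 + 7 semitones, landing on D.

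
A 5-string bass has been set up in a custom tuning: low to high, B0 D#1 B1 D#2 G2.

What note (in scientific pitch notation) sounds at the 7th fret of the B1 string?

F#2

Each fret is one semitone, so B1 + 7 = F#2.
(Equivalently spelled Gb2.)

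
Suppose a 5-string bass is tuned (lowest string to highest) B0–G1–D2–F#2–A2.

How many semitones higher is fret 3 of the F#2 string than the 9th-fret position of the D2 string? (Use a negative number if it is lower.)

-2 semitones

F#2 at fret 3 → A2 (MIDI 45); D2 at fret 9 → B2 (MIDI 47).
45 − 47 = -2, so the two pitches are 2 semitones apart.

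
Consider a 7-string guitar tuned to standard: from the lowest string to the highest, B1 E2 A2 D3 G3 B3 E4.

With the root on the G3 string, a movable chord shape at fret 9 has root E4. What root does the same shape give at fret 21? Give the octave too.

Moving from fret 9 to fret 21 shifts the root by 12 semitones.
E4 up 12 semitones is E5.

E5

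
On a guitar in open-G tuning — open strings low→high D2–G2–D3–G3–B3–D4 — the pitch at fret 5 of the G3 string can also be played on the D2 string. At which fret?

22

Fret 5 on G3 is MIDI 55 + 5 = 60 (C4). On the D2 string (open MIDI 38), that pitch is 60 − 38 = fret 22.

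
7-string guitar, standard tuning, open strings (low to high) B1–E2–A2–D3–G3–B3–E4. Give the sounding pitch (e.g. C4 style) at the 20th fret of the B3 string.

Each fret is one semitone, so B3 + 20 = G5.

G5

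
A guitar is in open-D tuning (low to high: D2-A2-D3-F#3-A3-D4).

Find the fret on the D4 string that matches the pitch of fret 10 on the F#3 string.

Fret 10 on F#3 is MIDI 54 + 10 = 64 (E4). On the D4 string (open MIDI 62), that pitch is 64 − 62 = fret 2.

2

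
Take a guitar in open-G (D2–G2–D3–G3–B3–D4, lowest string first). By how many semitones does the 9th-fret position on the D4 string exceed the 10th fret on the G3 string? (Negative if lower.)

6 semitones

D4 at fret 9 → B4 (MIDI 71); G3 at fret 10 → F4 (MIDI 65).
71 − 65 = 6, so the two pitches are 6 semitones apart.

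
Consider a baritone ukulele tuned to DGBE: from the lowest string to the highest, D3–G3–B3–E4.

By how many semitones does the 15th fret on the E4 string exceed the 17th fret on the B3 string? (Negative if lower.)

3 semitones

E4 at fret 15 → G5 (MIDI 79); B3 at fret 17 → E5 (MIDI 76).
79 − 76 = 3, so the two pitches are 3 semitones apart.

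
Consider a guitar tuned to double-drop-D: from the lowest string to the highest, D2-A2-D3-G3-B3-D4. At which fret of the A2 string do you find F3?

F3 is 8 semitones above the open A2 (A–A#–B–C–C#–D–D#–E–F), so it sits at fret 8.

8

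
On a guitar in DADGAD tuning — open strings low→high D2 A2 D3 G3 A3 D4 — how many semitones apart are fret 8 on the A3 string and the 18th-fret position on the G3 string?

8 semitones

A3 at fret 8 → F4 (MIDI 65); G3 at fret 18 → C#5 (MIDI 73).
65 − 73 = -8, so the two pitches are 8 semitones apart, with C#5 the higher.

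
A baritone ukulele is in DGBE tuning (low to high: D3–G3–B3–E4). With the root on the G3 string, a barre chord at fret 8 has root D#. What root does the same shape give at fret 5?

C

Moving from fret 8 to fret 5 shifts the root by -3 semitones.
D# down 3 semitones is C.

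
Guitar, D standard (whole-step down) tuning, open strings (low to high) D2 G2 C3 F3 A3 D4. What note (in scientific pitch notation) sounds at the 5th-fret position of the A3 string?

The open A3 string plus 5 semitones: A–A#–B–C–C#–D.
The walk passes from B into C once, so the octave number goes from 3 to 4.

D4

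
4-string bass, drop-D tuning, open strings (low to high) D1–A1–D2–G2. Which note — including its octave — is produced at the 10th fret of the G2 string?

F3

The open G2 string plus 10 semitones: G–G#–A–A#–…–D#–E–F.
The walk passes from B into C once, so the octave number goes from 2 to 3.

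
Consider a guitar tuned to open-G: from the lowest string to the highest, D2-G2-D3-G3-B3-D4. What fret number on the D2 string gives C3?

10

C3 is 10 semitones above the open D2 (D–D#–E–F–…–A#–B–C), so it sits at fret 10.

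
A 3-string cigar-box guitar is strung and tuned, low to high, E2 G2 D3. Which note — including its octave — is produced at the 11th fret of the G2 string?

Gb3

Each fret is one semitone, so G2 + 11 = Gb3.
(Equivalently spelled F#3.)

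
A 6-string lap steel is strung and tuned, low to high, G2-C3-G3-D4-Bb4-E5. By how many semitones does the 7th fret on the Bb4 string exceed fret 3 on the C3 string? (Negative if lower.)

Bb4 at fret 7 → F5 (MIDI 77); C3 at fret 3 → Eb3 (MIDI 51).
77 − 51 = 26, so the two pitches are 26 semitones apart.

26 semitones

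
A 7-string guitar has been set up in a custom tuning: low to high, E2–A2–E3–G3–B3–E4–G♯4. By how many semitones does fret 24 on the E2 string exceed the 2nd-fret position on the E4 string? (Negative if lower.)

E2 at fret 24 → E4 (MIDI 64); E4 at fret 2 → F♯4 (MIDI 66).
64 − 66 = -2, so the two pitches are 2 semitones apart.

-2 semitones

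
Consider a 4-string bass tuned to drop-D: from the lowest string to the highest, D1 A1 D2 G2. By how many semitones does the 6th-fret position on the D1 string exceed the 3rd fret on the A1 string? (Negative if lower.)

D1 at fret 6 → G#1 (MIDI 32); A1 at fret 3 → C2 (MIDI 36).
32 − 36 = -4, so the two pitches are 4 semitones apart.

-4 semitones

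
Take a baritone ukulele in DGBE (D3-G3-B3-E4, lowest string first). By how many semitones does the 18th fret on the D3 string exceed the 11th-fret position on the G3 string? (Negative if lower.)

2 semitones

D3 at fret 18 → G#4 (MIDI 68); G3 at fret 11 → F#4 (MIDI 66).
68 − 66 = 2, so the two pitches are 2 semitones apart.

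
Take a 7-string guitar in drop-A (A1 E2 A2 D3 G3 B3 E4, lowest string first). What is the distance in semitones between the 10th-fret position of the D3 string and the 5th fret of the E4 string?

9 semitones

D3 at fret 10 → C4 (MIDI 60); E4 at fret 5 → A4 (MIDI 69).
60 − 69 = -9, so the two pitches are 9 semitones apart, with A4 the higher.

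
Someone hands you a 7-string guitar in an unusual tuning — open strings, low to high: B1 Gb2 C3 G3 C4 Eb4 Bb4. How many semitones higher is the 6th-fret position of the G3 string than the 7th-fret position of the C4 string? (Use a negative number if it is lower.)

G3 at fret 6 → Db4 (MIDI 61); C4 at fret 7 → G4 (MIDI 67).
61 − 67 = -6, so the two pitches are 6 semitones apart.

-6 semitones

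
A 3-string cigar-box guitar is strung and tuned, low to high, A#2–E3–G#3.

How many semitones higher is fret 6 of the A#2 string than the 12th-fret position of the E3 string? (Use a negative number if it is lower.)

A#2 at fret 6 → E3 (MIDI 52); E3 at fret 12 → E4 (MIDI 64).
52 − 64 = -12, so the two pitches are 12 semitones apart.

-12 semitones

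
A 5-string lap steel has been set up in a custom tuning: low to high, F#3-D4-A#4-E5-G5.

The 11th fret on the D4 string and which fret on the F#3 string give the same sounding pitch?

19

D4 at fret 11 is D4 + 11 semitones = C#5.
The open F#3 string is 8 semitones below the open D4, so the same pitch on the F#3 string lies at fret 11 + 8 = 19.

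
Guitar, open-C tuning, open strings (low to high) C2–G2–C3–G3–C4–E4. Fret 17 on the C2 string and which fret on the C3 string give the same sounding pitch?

C2 at fret 17 is C2 + 17 semitones = F3.
The open C3 string is 12 semitones above the open C2, so the same pitch on the C3 string lies at fret 17 − 12 = 5.

5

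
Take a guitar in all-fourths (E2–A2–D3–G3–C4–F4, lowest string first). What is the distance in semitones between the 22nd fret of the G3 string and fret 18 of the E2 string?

19 semitones

G3 at fret 22 → F5 (MIDI 77); E2 at fret 18 → A#3 (MIDI 58).
77 − 58 = 19, so the two pitches are 19 semitones apart, with F5 the higher.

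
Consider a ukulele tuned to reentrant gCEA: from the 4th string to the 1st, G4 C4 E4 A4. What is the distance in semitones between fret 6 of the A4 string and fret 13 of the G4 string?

5 semitones

A4 at fret 6 → D♯5 (MIDI 75); G4 at fret 13 → G♯5 (MIDI 80).
75 − 80 = -5, so the two pitches are 5 semitones apart, with G♯5 the higher.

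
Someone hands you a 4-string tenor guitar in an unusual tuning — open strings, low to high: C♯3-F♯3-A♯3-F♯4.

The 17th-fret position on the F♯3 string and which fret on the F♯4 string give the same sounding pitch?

F♯3 at fret 17 is F♯3 + 17 semitones = B4.
The open F♯4 string is 12 semitones above the open F♯3, so the same pitch on the F♯4 string lies at fret 17 − 12 = 5.

5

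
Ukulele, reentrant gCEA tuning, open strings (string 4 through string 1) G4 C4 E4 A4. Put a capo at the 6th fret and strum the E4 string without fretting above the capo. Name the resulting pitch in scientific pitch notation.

The capo raises the open E4 by 6 semitones to A♯4; fretting 0 more gives E4 + 6 + 0 = E4 + 6 semitones = A♯4.

A♯4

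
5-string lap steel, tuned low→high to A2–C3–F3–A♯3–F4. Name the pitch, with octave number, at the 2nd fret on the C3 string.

D3

Each fret is one semitone, so C3 + 2 = D3.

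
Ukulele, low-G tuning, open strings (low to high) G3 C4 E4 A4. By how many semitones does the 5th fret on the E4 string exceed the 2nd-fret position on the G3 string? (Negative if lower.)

E4 at fret 5 → A4 (MIDI 69); G3 at fret 2 → A3 (MIDI 57).
69 − 57 = 12, so the two pitches are 12 semitones apart.

12 semitones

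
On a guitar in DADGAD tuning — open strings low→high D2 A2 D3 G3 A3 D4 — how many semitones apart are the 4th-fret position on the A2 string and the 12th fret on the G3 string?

A2 at fret 4 → C#3 (MIDI 49); G3 at fret 12 → G4 (MIDI 67).
49 − 67 = -18, so the two pitches are 18 semitones apart, with G4 the higher.

18 semitones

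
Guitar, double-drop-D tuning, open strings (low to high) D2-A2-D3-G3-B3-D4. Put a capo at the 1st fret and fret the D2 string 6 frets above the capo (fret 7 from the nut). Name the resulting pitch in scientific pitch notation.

The capo raises the open D2 by 1 semitone to D#2; fretting 6 more gives D2 + 1 + 6 = D2 + 7 semitones = A2.

A2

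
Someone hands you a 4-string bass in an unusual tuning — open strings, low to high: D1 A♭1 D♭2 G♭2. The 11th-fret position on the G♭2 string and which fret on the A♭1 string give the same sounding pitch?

Fret 11 on G♭2 is MIDI 42 + 11 = 53 (F3). On the A♭1 string (open MIDI 32), that pitch is 53 − 32 = fret 21.

21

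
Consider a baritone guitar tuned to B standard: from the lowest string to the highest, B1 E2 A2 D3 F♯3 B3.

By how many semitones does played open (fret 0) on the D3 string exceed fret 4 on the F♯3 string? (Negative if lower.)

D3 at fret 0 → D3 (MIDI 50); F♯3 at fret 4 → A♯3 (MIDI 58).
50 − 58 = -8, so the two pitches are 8 semitones apart.

-8 semitones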